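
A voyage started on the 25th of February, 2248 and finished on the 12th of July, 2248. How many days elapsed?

138

February 2248: 29 − 25 = 4 days remain (2248 is a leap year, so February has 29 days).
Then March (31), April (30), May (31), June (30): 31 + 30 + 31 + 30 = 122 days.
July 1–12, 2248: 12 days.
Total: 4 + 122 + 12 = 138 days.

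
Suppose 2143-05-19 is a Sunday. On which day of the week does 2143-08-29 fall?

May 2143: 31 − 19 = 12 days remain.
Then June (30), July (31): 30 + 31 = 61 days.
August 1–29, 2143: 29 days.
Total: 12 + 61 + 29 = 102 days.
102 mod 7 = 4, so 4 days after Sunday is Thursday.

Thursday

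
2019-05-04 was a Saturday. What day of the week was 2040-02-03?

From May 4, 2019 to May 4, 2039: 20 years, of which 5 contain a Feb 29 — 15×365 + 5×366 = 7305 days.
May 2039: 31 − 4 = 27 days remain.
Then June (30), July (31), August (31), September (30), October (31), November (30), December (31), January (31): 30 + 31 + 31 + 30 + 31 + 30 + 31 + 31 = 245 days.
February 1–3, 2040: 3 days (2040 is a leap year).
Residual: 275 days.
Total: 7580 days.
7580 mod 7 = 6, so 6 days after Saturday is Friday.

Friday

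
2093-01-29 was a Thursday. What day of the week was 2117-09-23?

Thursday

Day-of-year of January 29, 2093: 29.
Day-of-year of September 23, 2117: 266.
2093 has 365 days, so 365 − 29 = 336 days remain in 2093.
Full years 2094–2116: 18 common + 5 leap = 18×365 + 5×366 = 8400 days.
Total: 336 + 8400 + 266 = 9002 days.
9002 is a multiple of 7, so 2117-09-23 falls on the same weekday: Thursday.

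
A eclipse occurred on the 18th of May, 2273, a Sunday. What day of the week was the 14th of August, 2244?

Wednesday

Count forward from the earlier date (August 14, 2244) to the later (May 18, 2273):
Day-of-year of August 14, 2244: 227.
Day-of-year of May 18, 2273: 138.
2244 has 366 days, so 366 − 227 = 139 days remain in 2244.
Full years 2245–2272: 21 common + 7 leap = 21×365 + 7×366 = 10227 days.
Total: 139 + 10227 + 138 = 10504 days.
10504 mod 7 = 4, so 4 days before Sunday is Wednesday.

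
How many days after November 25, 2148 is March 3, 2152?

1194

November 25, 2148 → November 25, 2149: 365 days.
November 25, 2149 → November 25, 2150: 365 days.
November 25, 2150 → November 25, 2151: 365 days.
November 2151: 30 − 25 = 5 days remain.
Then December (31), January (31), February 2152 (29): 31 + 31 + 29 = 91 days.
March 1–3, 2152: 3 days.
Residual: 99 days.
Total: 1194 days.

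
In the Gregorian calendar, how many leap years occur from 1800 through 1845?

11

Years divisible by 4 in [1800, 1845]: 1800, 1804, 1808, 1812, 1816, 1820, 1824, 1828, 1832, 1836, 1840, 1844.
Of these, 1800 is divisible by 100 but not 400, so not leap.
Leap years: 12 − 1 = 11.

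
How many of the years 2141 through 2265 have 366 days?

Years divisible by 4: 2144, 2148, …, 2264 — 31 in all.
Of these, 2200 is divisible by 100 but not 400, so not leap.
Leap years: 31 − 1 = 30.

30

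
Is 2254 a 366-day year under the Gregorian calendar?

2254 is not a leap year.

No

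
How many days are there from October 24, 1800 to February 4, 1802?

October 1800: 31 − 24 = 7 days remain.
Then 15 full months totalling 457 days.
February 1–4, 1802: 4 days (1802 is not a leap year).
Total: 7 + 457 + 4 = 468 days.

468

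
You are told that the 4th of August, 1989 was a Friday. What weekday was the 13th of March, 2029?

Day-of-year of August 4, 1989: 216.
Day-of-year of March 13, 2029: 72.
1989 has 365 days, so 365 − 216 = 149 days remain in 1989.
Full years 1990–2028: 29 common + 10 leap = 29×365 + 10×366 = 14245 days.
Total: 149 + 14245 + 72 = 14466 days.
14466 mod 7 = 4, so 4 days after Friday is Tuesday.

Tuesday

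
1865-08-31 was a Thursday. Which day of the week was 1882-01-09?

From August 31, 1865 to August 31, 1881: 16 years, of which 4 contain a Feb 29 — 12×365 + 4×366 = 5844 days.
August 1881: 31 − 31 = 0 days remain.
Then September (30), October (31), November (30), December (31): 30 + 31 + 30 + 31 = 122 days.
January 1–9, 1882: 9 days.
Residual: 131 days.
Total: 5975 days.
5975 mod 7 = 4, so 4 days after Thursday is Monday.

Monday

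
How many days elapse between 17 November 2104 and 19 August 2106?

640

November 17, 2104 → November 17, 2105: 365 days.
November 2105: 30 − 17 = 13 days remain.
Then December (31), January (31), February 2106 (28), March (31), April (30), May (31), June (30), July (31): 31 + 31 + 28 + 31 + 30 + 31 + 30 + 31 = 243 days.
August 1–19, 2106: 19 days.
Residual: 275 days.
Total: 640 days.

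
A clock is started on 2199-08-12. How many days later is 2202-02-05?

Day-of-year of August 12, 2199: 224.
Day-of-year of February 5, 2202: 36.
2199 has 365 days, so 365 − 224 = 141 days remain in 2199.
Full years: 2200: 365; 2201: 365. Sum = 730.
Total: 141 + 730 + 36 = 907 days.

907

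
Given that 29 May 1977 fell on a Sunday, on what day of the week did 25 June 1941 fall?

Count forward from the earlier date (June 25, 1941) to the later (May 29, 1977):
From June 25, 1941 to June 25, 1976: 35 years, of which 9 contain a Feb 29 — 26×365 + 9×366 = 12784 days.
June 1976: 30 − 25 = 5 days remain.
Then 10 full months totalling 304 days.
May 1–29, 1977: 29 days.
Residual: 338 days.
Total: 13122 days.
13122 mod 7 = 4, so 4 days before Sunday is Wednesday.

Wednesday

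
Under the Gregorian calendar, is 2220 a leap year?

Yes

2220 is a leap year.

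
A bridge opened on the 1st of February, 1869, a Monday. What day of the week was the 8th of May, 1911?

From February 1, 1869 to February 1, 1911: 42 years, of which 9 contain a Feb 29 — 33×365 + 9×366 = 15339 days.
(1900 is not a leap year (divisible by 100 but not 400).)
February 1911: 28 − 1 = 27 days remain (1911 is not a leap year, so February has 28 days).
Then March (31), April (30): 31 + 30 = 61 days.
May 1–8, 1911: 8 days.
Residual: 96 days.
Total: 15435 days.
15435 is a multiple of 7, so the 8th of May, 1911 falls on the same weekday: Monday.

Monday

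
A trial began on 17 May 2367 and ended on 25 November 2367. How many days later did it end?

192

May 2367: 31 − 17 = 14 days remain.
Then June (30), July (31), August (31), September (30), October (31): 30 + 31 + 31 + 30 + 31 = 153 days.
November 1–25, 2367: 25 days.
Total: 14 + 153 + 25 = 192 days.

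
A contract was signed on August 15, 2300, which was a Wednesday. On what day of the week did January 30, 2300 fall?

Count forward from the earlier date (January 30, 2300) to the later (August 15, 2300):
January 2300: 31 − 30 = 1 day remains.
Then February 2300 (28), March (31), April (30), May (31), June (30), July (31): 28 + 31 + 30 + 31 + 30 + 31 = 181 days.
August 1–15, 2300: 15 days.
Total: 1 + 181 + 15 = 197 days.
197 mod 7 = 1, so 1 day before Wednesday is Tuesday.

Tuesday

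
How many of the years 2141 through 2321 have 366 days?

43

Years divisible by 4: 2144, 2148, …, 2320 — 45 in all.
Of these, 2200, 2300 are divisible by 100 but not 400, so not leap.
Leap years: 45 − 2 = 43.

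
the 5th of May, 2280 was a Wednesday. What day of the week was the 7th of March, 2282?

Tuesday

May 2280: 31 − 5 = 26 days remain.
Then 21 full months totalling 638 days.
March 1–7, 2282: 7 days.
Total: 26 + 638 + 7 = 671 days.
671 mod 7 = 6, so 6 days after Wednesday is Tuesday.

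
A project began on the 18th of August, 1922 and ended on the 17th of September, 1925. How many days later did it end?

Day-of-year of August 18, 1922: 230.
Day-of-year of September 17, 1925: 260.
1922 has 365 days, so 365 − 230 = 135 days remain in 1922.
Full years: 1923: 365; 1924: 366. Sum = 731.
Total: 135 + 731 + 260 = 1126 days.

1126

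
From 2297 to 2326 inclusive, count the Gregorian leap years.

6

Years divisible by 4 in [2297, 2326]: 2300, 2304, 2308, 2312, 2316, 2320, 2324.
Of these, 2300 is divisible by 100 but not 400, so not leap.
Leap years: 7 − 1 = 6.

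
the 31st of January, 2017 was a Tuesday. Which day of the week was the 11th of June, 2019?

January 2017: 31 − 31 = 0 days remain.
Then 28 full months totalling 850 days.
June 1–11, 2019: 11 days.
Total: 0 + 850 + 11 = 861 days.
861 is a multiple of 7, so the 11th of June, 2019 falls on the same weekday: Tuesday.

Tuesday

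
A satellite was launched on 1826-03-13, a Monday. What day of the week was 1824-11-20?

Count forward from the earlier date (November 20, 1824) to the later (March 13, 1826):
November 20, 1824 → November 20, 1825: 365 days.
November 1825: 30 − 20 = 10 days remain.
Then December (31), January (31), February 1826 (28): 31 + 31 + 28 = 90 days.
March 1–13, 1826: 13 days.
Residual: 113 days.
Total: 478 days.
478 mod 7 = 2, so 2 days before Monday is Saturday.

Saturday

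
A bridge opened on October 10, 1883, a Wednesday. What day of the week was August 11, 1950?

Day-of-year of October 10, 1883: 283.
Day-of-year of August 11, 1950: 223.
1883 has 365 days, so 365 − 283 = 82 days remain in 1883.
Full years 1884–1949: 50 common + 16 leap = 50×365 + 16×366 = 24106 days.
Total: 82 + 24106 + 223 = 24411 days.
24411 mod 7 = 2, so 2 days after Wednesday is Friday.

Friday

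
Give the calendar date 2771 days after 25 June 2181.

25 January 2189

Count 2771 days after June 25, 2181:
From June 25, 2181 to June 25, 2188: 7 years, of which 2 contain a Feb 29 — 5×365 + 2×366 = 2557 days.
June 2188: 30 − 25 = 5 days remain.
Then July (31), August (31), September (30), October (31), November (30), December (31): 31 + 31 + 30 + 31 + 30 + 31 = 184 days.
January 1–25, 2189: 25 days.
Residual: 214 days.
Total: 2771 days.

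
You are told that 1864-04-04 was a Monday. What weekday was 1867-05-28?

April 4, 1864 → April 4, 1865: 365 days.
April 4, 1865 → April 4, 1866: 365 days.
April 4, 1866 → April 4, 1867: 365 days.
April 1867: 30 − 4 = 26 days remain.
May 1–28, 1867: 28 days.
Residual: 54 days.
Total: 1149 days.
1149 mod 7 = 1, so 1 day after Monday is Tuesday.

Tuesday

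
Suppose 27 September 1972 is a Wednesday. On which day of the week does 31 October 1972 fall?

September 1972: 30 − 27 = 3 days remain.
October 1–31, 1972: 31 days.
Total: 3 + 31 = 34 days.
34 mod 7 = 6, so 6 days after Wednesday is Tuesday.

Tuesday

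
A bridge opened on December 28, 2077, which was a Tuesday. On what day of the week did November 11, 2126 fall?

From December 28, 2077 to December 28, 2125: 48 years, of which 11 contain a Feb 29 — 37×365 + 11×366 = 17531 days.
(2100 is not a leap year (divisible by 100 but not 400).)
December 2125: 31 − 28 = 3 days remain.
Then 10 full months totalling 304 days.
November 1–11, 2126: 11 days.
Residual: 318 days.
Total: 17849 days.
17849 mod 7 = 6, so 6 days after Tuesday is Monday.

Monday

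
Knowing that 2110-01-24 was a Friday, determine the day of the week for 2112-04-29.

January 24, 2110 → January 24, 2111: 365 days.
January 24, 2111 → January 24, 2112: 365 days.
January 2112: 31 − 24 = 7 days remain.
Then February 2112 (29), March (31): 29 + 31 = 60 days.
April 1–29, 2112: 29 days.
Residual: 96 days.
Total: 826 days.
826 is a multiple of 7, so 2112-04-29 falls on the same weekday: Friday.

Friday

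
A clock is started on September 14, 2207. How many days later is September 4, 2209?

Day-of-year of September 14, 2207: 257.
Day-of-year of September 4, 2209: 247.
2207 has 365 days, so 365 − 257 = 108 days remain in 2207.
Full years: 2208: 366. Sum = 366.
Total: 108 + 366 + 247 = 721 days.

721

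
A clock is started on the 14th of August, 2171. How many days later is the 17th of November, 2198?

9957

From August 14, 2171 to August 14, 2198: 27 years, of which 7 contain a Feb 29 — 20×365 + 7×366 = 9862 days.
August 2198: 31 − 14 = 17 days remain.
Then September (30), October (31): 30 + 31 = 61 days.
November 1–17, 2198: 17 days.
Residual: 95 days.
Total: 9957 days.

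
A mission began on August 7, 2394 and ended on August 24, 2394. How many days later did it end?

17

Within August 2394: 24 − 7 = 17 days.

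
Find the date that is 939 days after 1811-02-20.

1813-09-16

Count 939 days after February 20, 1811:
Day-of-year of February 20, 1811: 51.
Day-of-year of September 16, 1813: 259.
1811 has 365 days, so 365 − 51 = 314 days remain in 1811.
Full years: 1812: 366. Sum = 366.
Total: 314 + 366 + 259 = 939 days.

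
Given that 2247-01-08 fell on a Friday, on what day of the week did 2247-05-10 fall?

Monday

January 2247: 31 − 8 = 23 days remain.
Then February 2247 (28), March (31), April (30): 28 + 31 + 30 = 89 days.
May 1–10, 2247: 10 days.
Total: 23 + 89 + 10 = 122 days.
122 mod 7 = 3, so 3 days after Friday is Monday.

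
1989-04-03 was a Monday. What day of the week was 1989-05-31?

Wednesday

April 1989: 30 − 3 = 27 days remain.
May 1–31, 1989: 31 days.
Total: 27 + 31 = 58 days.
58 mod 7 = 2, so 2 days after Monday is Wednesday.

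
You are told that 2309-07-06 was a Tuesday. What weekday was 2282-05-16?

Count forward from the earlier date (May 16, 2282) to the later (July 6, 2309):
Day-of-year of May 16, 2282: 136.
Day-of-year of July 6, 2309: 187.
2282 has 365 days, so 365 − 136 = 229 days remain in 2282.
Full years 2283–2308: 20 common + 6 leap = 20×365 + 6×366 = 9496 days.
Total: 229 + 9496 + 187 = 9912 days.
9912 is a multiple of 7, so 2282-05-16 falls on the same weekday: Tuesday.

Tuesday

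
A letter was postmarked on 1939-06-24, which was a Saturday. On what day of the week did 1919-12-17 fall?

Wednesday

Count forward from the earlier date (December 17, 1919) to the later (June 24, 1939):
Day-of-year of December 17, 1919: 351.
Day-of-year of June 24, 1939: 175.
1919 has 365 days, so 365 − 351 = 14 days remain in 1919.
Full years 1920–1938: 14 common + 5 leap = 14×365 + 5×366 = 6940 days.
Total: 14 + 6940 + 175 = 7129 days.
7129 mod 7 = 3, so 3 days before Saturday is Wednesday.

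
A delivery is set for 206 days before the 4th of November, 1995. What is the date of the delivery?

the 12th of April, 1995

Count 206 days before November 4, 1995:
April 1995: 30 − 12 = 18 days remain.
Then May (31), June (30), July (31), August (31), September (30), October (31): 31 + 30 + 31 + 31 + 30 + 31 = 184 days.
November 1–4, 1995: 4 days.
Total: 18 + 184 + 4 = 206 days.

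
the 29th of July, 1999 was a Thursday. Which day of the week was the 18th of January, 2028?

From July 29, 1999 to July 29, 2027: 28 years, of which 7 contain a Feb 29 — 21×365 + 7×366 = 10227 days.
(2000 is a leap year (divisible by 400).)
July 2027: 31 − 29 = 2 days remain.
Then August (31), September (30), October (31), November (30), December (31): 31 + 30 + 31 + 30 + 31 = 153 days.
January 1–18, 2028: 18 days.
Residual: 173 days.
Total: 10400 days.
10400 mod 7 = 5, so 5 days after Thursday is Tuesday.

Tuesday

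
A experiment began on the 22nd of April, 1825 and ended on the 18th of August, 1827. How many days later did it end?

848

April 1825: 30 − 22 = 8 days remain.
Then 27 full months totalling 822 days.
August 1–18, 1827: 18 days.
Total: 8 + 822 + 18 = 848 days.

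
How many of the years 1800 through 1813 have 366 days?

Years divisible by 4 in [1800, 1813]: 1800, 1804, 1808, 1812.
Of these, 1800 is divisible by 100 but not 400, so not leap.
Leap years: 4 − 1 = 3.

3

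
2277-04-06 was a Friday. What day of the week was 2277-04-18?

Wednesday

Within April 2277: 18 − 6 = 12 days.
12 mod 7 = 5, so 5 days after Friday is Wednesday.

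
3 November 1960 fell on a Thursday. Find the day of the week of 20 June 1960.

Count forward from the earlier date (June 20, 1960) to the later (November 3, 1960):
June 1960: 30 − 20 = 10 days remain.
Then July (31), August (31), September (30), October (31): 31 + 31 + 30 + 31 = 123 days.
November 1–3, 1960: 3 days.
Total: 10 + 123 + 3 = 136 days.
136 mod 7 = 3, so 3 days before Thursday is Monday.

Monday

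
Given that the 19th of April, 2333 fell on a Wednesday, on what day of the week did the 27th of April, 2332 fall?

Wednesday

Count forward from the earlier date (April 27, 2332) to the later (April 19, 2333):
April 2332: 30 − 27 = 3 days remain.
Then 11 full months totalling 335 days.
April 1–19, 2333: 19 days.
Residual: 357 days.
Total: 357 days.
357 is a multiple of 7, so the 27th of April, 2332 falls on the same weekday: Wednesday.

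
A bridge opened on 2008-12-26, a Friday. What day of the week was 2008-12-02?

Tuesday

Count forward from the earlier date (December 2, 2008) to the later (December 26, 2008):
Within December 2008: 26 − 2 = 24 days.
24 mod 7 = 3, so 3 days before Friday is Tuesday.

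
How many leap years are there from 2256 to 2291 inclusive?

Years divisible by 4 in [2256, 2291]: 2256, 2260, 2264, 2268, 2272, 2276, 2280, 2284, 2288.
No century exceptions apply. Count: 9.

9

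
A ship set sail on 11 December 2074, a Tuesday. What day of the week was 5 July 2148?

Friday

From December 11, 2074 to December 11, 2147: 73 years, of which 17 contain a Feb 29 — 56×365 + 17×366 = 26662 days.
(2100 is not a leap year (divisible by 100 but not 400).)
December 2147: 31 − 11 = 20 days remain.
Then January (31), February 2148 (29), March (31), April (30), May (31), June (30): 31 + 29 + 31 + 30 + 31 + 30 = 182 days.
July 1–5, 2148: 5 days.
Residual: 207 days.
Total: 26869 days.
26869 mod 7 = 3, so 3 days after Tuesday is Friday.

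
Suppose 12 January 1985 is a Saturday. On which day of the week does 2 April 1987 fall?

Day-of-year of January 12, 1985: 12.
Day-of-year of April 2, 1987: 92.
1985 has 365 days, so 365 − 12 = 353 days remain in 1985.
Full years: 1986: 365. Sum = 365.
Total: 353 + 365 + 92 = 810 days.
810 mod 7 = 5, so 5 days after Saturday is Thursday.

Thursday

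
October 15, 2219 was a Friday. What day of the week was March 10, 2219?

Wednesday

Count forward from the earlier date (March 10, 2219) to the later (October 15, 2219):
March 2219: 31 − 10 = 21 days remain.
Then April (30), May (31), June (30), July (31), August (31), September (30): 30 + 31 + 30 + 31 + 31 + 30 = 183 days.
October 1–15, 2219: 15 days.
Total: 21 + 183 + 15 = 219 days.
219 mod 7 = 2, so 2 days before Friday is Wednesday.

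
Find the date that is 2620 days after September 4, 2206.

November 6, 2213

Count 2620 days after September 4, 2206:
Day-of-year of September 4, 2206: 247.
Day-of-year of November 6, 2213: 310.
2206 has 365 days, so 365 − 247 = 118 days remain in 2206.
Full years: 2207: 365; 2208: 366; 2209: 365; 2210: 365; 2211: 365; 2212: 366. Sum = 2192.
Total: 118 + 2192 + 310 = 2620 days.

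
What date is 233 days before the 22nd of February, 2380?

the 4th of July, 2379

Count 233 days before February 22, 2380:
July 2379: 31 − 4 = 27 days remain.
Then August (31), September (30), October (31), November (30), December (31), January (31): 31 + 30 + 31 + 30 + 31 + 31 = 184 days.
February 1–22, 2380: 22 days (2380 is a leap year).
Residual: 233 days.
Total: 233 days.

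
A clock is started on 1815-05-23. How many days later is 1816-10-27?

523

May 1815: 31 − 23 = 8 days remain.
Then 16 full months totalling 488 days.
October 1–27, 1816: 27 days.
Total: 8 + 488 + 27 = 523 days.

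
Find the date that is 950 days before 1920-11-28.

1918-04-23

Count 950 days before November 28, 1920:
April 23, 1918 → April 23, 1919: 365 days.
April 23, 1919 → April 23, 1920: 366 days (1920 is a leap year).
April 1920: 30 − 23 = 7 days remain.
Then May (31), June (30), July (31), August (31), September (30), October (31): 31 + 30 + 31 + 31 + 30 + 31 = 184 days.
November 1–28, 1920: 28 days.
Residual: 219 days.
Total: 950 days.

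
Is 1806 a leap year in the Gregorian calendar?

No

1806 is not a leap year.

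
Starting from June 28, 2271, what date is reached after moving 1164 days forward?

September 4, 2274

Count 1164 days after June 28, 2271:
June 28, 2271 → June 28, 2272: 366 days (2272 is a leap year).
June 28, 2272 → June 28, 2273: 365 days.
June 28, 2273 → June 28, 2274: 365 days.
June 2274: 30 − 28 = 2 days remain.
Then July (31), August (31): 31 + 31 = 62 days.
September 1–4, 2274: 4 days.
Residual: 68 days.
Total: 1164 days.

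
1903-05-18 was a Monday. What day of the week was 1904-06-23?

Thursday

May 18, 1903 → May 18, 1904: 366 days (1904 is a leap year).
May 1904: 31 − 18 = 13 days remain.
June 1–23, 1904: 23 days.
Residual: 36 days.
Total: 402 days.
402 mod 7 = 3, so 3 days after Monday is Thursday.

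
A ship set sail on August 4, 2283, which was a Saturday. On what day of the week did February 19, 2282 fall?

Count forward from the earlier date (February 19, 2282) to the later (August 4, 2283):
Day-of-year of February 19, 2282: 50.
Day-of-year of August 4, 2283: 216.
2282 has 365 days, so 365 − 50 = 315 days remain in 2282.
Total: 315 + 216 = 531 days.
531 mod 7 = 6, so 6 days before Saturday is Sunday.

Sunday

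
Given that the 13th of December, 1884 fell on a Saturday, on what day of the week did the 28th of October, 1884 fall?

Tuesday

Count forward from the earlier date (October 28, 1884) to the later (December 13, 1884):
October 1884: 31 − 28 = 3 days remain.
Then November (30): 30 days.
December 1–13, 1884: 13 days.
Total: 3 + 30 + 13 = 46 days.
46 mod 7 = 4, so 4 days before Saturday is Tuesday.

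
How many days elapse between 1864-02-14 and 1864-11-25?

February 1864: 29 − 14 = 15 days remain (1864 is a leap year, so February has 29 days).
Then March (31), April (30), May (31), June (30), July (31), August (31), September (30), October (31): 31 + 30 + 31 + 30 + 31 + 31 + 30 + 31 = 245 days.
November 1–25, 1864: 25 days.
Total: 15 + 245 + 25 = 285 days.

285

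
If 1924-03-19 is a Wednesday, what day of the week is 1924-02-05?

Count forward from the earlier date (February 5, 1924) to the later (March 19, 1924):
February 1924: 29 − 5 = 24 days remain (1924 is a leap year, so February has 29 days).
March 1–19, 1924: 19 days.
Total: 24 + 19 = 43 days.
43 mod 7 = 1, so 1 day before Wednesday is Tuesday.

Tuesday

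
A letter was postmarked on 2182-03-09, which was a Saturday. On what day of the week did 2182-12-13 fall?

Friday

March 2182: 31 − 9 = 22 days remain.
Then April (30), May (31), June (30), July (31), August (31), September (30), October (31), November (30): 30 + 31 + 30 + 31 + 31 + 30 + 31 + 30 = 244 days.
December 1–13, 2182: 13 days.
Total: 22 + 244 + 13 = 279 days.
279 mod 7 = 6, so 6 days after Saturday is Friday.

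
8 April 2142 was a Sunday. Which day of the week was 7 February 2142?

Count forward from the earlier date (February 7, 2142) to the later (April 8, 2142):
February 2142: 28 − 7 = 21 days remain (2142 is not a leap year, so February has 28 days).
Then March (31): 31 days.
April 1–8, 2142: 8 days.
Total: 21 + 31 + 8 = 60 days.
60 mod 7 = 4, so 4 days before Sunday is Wednesday.

Wednesday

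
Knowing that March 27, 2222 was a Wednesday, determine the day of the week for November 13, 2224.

Day-of-year of March 27, 2222: 86.
Day-of-year of November 13, 2224: 318.
2222 has 365 days, so 365 − 86 = 279 days remain in 2222.
Full years: 2223: 365. Sum = 365.
Total: 279 + 365 + 318 = 962 days.
962 mod 7 = 3, so 3 days after Wednesday is Saturday.

Saturday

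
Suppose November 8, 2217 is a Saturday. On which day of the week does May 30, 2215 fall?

Tuesday

Count forward from the earlier date (May 30, 2215) to the later (November 8, 2217):
Day-of-year of May 30, 2215: 150.
Day-of-year of November 8, 2217: 312.
2215 has 365 days, so 365 − 150 = 215 days remain in 2215.
Full years: 2216: 366. Sum = 366.
Total: 215 + 366 + 312 = 893 days.
893 mod 7 = 4, so 4 days before Saturday is Tuesday.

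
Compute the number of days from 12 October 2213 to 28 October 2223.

Day-of-year of October 12, 2213: 285.
Day-of-year of October 28, 2223: 301.
2213 has 365 days, so 365 − 285 = 80 days remain in 2213.
Full years 2214–2222: 7 common + 2 leap = 7×365 + 2×366 = 3287 days.
Total: 80 + 3287 + 301 = 3668 days.

3668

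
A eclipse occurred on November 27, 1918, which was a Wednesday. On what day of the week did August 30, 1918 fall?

Friday

Count forward from the earlier date (August 30, 1918) to the later (November 27, 1918):
August 1918: 31 − 30 = 1 day remains.
Then September (30), October (31): 30 + 31 = 61 days.
November 1–27, 1918: 27 days.
Total: 1 + 61 + 27 = 89 days.
89 mod 7 = 5, so 5 days before Wednesday is Friday.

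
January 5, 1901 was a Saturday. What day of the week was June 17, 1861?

Count forward from the earlier date (June 17, 1861) to the later (January 5, 1901):
From June 17, 1861 to June 17, 1900: 39 years, of which 9 contain a Feb 29 — 30×365 + 9×366 = 14244 days.
(1900 is not a leap year (divisible by 100 but not 400).)
June 1900: 30 − 17 = 13 days remain.
Then July (31), August (31), September (30), October (31), November (30), December (31): 31 + 31 + 30 + 31 + 30 + 31 = 184 days.
January 1–5, 1901: 5 days.
Residual: 202 days.
Total: 14446 days.
14446 mod 7 = 5, so 5 days before Saturday is Monday.

Monday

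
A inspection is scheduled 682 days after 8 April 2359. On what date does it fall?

18 February 2361

Count 682 days after April 8, 2359:
April 8, 2359 → April 8, 2360: 366 days (2360 is a leap year).
April 2360: 30 − 8 = 22 days remain.
Then 9 full months totalling 276 days.
February 1–18, 2361: 18 days (2361 is not a leap year).
Residual: 316 days.
Total: 682 days.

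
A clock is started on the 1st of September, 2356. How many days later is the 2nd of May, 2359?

Day-of-year of September 1, 2356: 245.
Day-of-year of May 2, 2359: 122.
2356 has 366 days, so 366 − 245 = 121 days remain in 2356.
Full years: 2357: 365; 2358: 365. Sum = 730.
Total: 121 + 730 + 122 = 973 days.

973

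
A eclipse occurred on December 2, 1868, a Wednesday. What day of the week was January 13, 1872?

December 2, 1868 → December 2, 1869: 365 days.
December 2, 1869 → December 2, 1870: 365 days.
December 2, 1870 → December 2, 1871: 365 days.
December 1871: 31 − 2 = 29 days remain.
January 1–13, 1872: 13 days.
Residual: 42 days.
Total: 1137 days.
1137 mod 7 = 3, so 3 days after Wednesday is Saturday.

Saturday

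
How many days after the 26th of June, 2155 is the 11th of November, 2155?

June 2155: 30 − 26 = 4 days remain.
Then July (31), August (31), September (30), October (31): 31 + 31 + 30 + 31 = 123 days.
November 1–11, 2155: 11 days.
Total: 4 + 123 + 11 = 138 days.

138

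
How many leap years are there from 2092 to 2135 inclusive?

10

Years divisible by 4 in [2092, 2135]: 2092, 2096, 2100, 2104, 2108, 2112, 2116, 2120, 2124, 2128, 2132.
Of these, 2100 is divisible by 100 but not 400, so not leap.
Leap years: 11 − 1 = 10.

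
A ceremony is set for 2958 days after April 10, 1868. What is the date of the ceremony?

May 16, 1876

Count 2958 days after April 10, 1868:
From April 10, 1868 to April 10, 1876: 8 years, of which 2 contain a Feb 29 — 6×365 + 2×366 = 2922 days.
April 1876: 30 − 10 = 20 days remain.
May 1–16, 1876: 16 days.
Residual: 36 days.
Total: 2958 days.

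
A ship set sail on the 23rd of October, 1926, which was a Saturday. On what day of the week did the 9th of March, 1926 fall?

Tuesday

Count forward from the earlier date (March 9, 1926) to the later (October 23, 1926):
March 1926: 31 − 9 = 22 days remain.
Then April (30), May (31), June (30), July (31), August (31), September (30): 30 + 31 + 30 + 31 + 31 + 30 = 183 days.
October 1–23, 1926: 23 days.
Total: 22 + 183 + 23 = 228 days.
228 mod 7 = 4, so 4 days before Saturday is Tuesday.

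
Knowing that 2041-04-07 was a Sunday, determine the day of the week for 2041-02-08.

Count forward from the earlier date (February 8, 2041) to the later (April 7, 2041):
February 2041: 28 − 8 = 20 days remain (2041 is not a leap year, so February has 28 days).
Then March (31): 31 days.
April 1–7, 2041: 7 days.
Total: 20 + 31 + 7 = 58 days.
58 mod 7 = 2, so 2 days before Sunday is Friday.

Friday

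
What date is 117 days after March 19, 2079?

July 14, 2079

Count 117 days after March 19, 2079:
March 2079: 31 − 19 = 12 days remain.
Then April (30), May (31), June (30): 30 + 31 + 30 = 91 days.
July 1–14, 2079: 14 days.
Total: 12 + 91 + 14 = 117 days.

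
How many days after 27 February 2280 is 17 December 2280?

294

February 2280: 29 − 27 = 2 days remain (2280 is a leap year, so February has 29 days).
Then 9 full months totalling 275 days.
December 1–17, 2280: 17 days.
Total: 2 + 275 + 17 = 294 days.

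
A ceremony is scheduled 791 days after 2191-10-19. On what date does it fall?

2193-12-18

Count 791 days after October 19, 2191:
Day-of-year of October 19, 2191: 292.
Day-of-year of December 18, 2193: 352.
2191 has 365 days, so 365 − 292 = 73 days remain in 2191.
Full years: 2192: 366. Sum = 366.
Total: 73 + 366 + 352 = 791 days.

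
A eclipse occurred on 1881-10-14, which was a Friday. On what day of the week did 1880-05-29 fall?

Count forward from the earlier date (May 29, 1880) to the later (October 14, 1881):
Day-of-year of May 29, 1880: 150.
Day-of-year of October 14, 1881: 287.
1880 has 366 days, so 366 − 150 = 216 days remain in 1880.
Total: 216 + 287 = 503 days.
503 mod 7 = 6, so 6 days before Friday is Saturday.

Saturday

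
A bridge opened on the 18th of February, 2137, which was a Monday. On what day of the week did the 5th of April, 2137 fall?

February 2137: 28 − 18 = 10 days remain (2137 is not a leap year, so February has 28 days).
Then March (31): 31 days.
April 1–5, 2137: 5 days.
Total: 10 + 31 + 5 = 46 days.
46 mod 7 = 4, so 4 days after Monday is Friday.

Friday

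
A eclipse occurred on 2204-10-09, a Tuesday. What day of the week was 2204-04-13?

Count forward from the earlier date (April 13, 2204) to the later (October 9, 2204):
April 2204: 30 − 13 = 17 days remain.
Then May (31), June (30), July (31), August (31), September (30): 31 + 30 + 31 + 31 + 30 = 153 days.
October 1–9, 2204: 9 days.
Total: 17 + 153 + 9 = 179 days.
179 mod 7 = 4, so 4 days before Tuesday is Friday.

Friday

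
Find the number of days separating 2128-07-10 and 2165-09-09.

13575

From July 10, 2128 to July 10, 2165: 37 years, of which 9 contain a Feb 29 — 28×365 + 9×366 = 13514 days.
July 2165: 31 − 10 = 21 days remain.
Then August (31): 31 days.
September 1–9, 2165: 9 days.
Residual: 61 days.
Total: 13575 days.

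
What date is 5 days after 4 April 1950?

9 April 1950

Count 5 days after April 4, 1950:
Within April 1950: 9 − 4 = 5 days.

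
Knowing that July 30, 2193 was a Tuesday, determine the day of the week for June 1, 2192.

Count forward from the earlier date (June 1, 2192) to the later (July 30, 2193):
Day-of-year of June 1, 2192: 153.
Day-of-year of July 30, 2193: 211.
2192 has 366 days, so 366 − 153 = 213 days remain in 2192.
Total: 213 + 211 = 424 days.
424 mod 7 = 4, so 4 days before Tuesday is Friday.

Friday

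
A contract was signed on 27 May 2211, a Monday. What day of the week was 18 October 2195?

Sunday

Count forward from the earlier date (October 18, 2195) to the later (May 27, 2211):
From October 18, 2195 to October 18, 2210: 15 years, of which 3 contain a Feb 29 — 12×365 + 3×366 = 5478 days.
(2200 is not a leap year (divisible by 100 but not 400).)
October 2210: 31 − 18 = 13 days remain.
Then November (30), December (31), January (31), February 2211 (28), March (31), April (30): 30 + 31 + 31 + 28 + 31 + 30 = 181 days.
May 1–27, 2211: 27 days.
Residual: 221 days.
Total: 5699 days.
5699 mod 7 = 1, so 1 day before Monday is Sunday.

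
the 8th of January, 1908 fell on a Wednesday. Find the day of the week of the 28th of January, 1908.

Tuesday

Within January 1908: 28 − 8 = 20 days.
20 mod 7 = 6, so 6 days after Wednesday is Tuesday.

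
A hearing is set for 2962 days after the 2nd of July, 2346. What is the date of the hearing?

the 11th of August, 2354

Count 2962 days after July 2, 2346:
Day-of-year of July 2, 2346: 183.
Day-of-year of August 11, 2354: 223.
2346 has 365 days, so 365 − 183 = 182 days remain in 2346.
Full years 2347–2353: 5 common + 2 leap = 5×365 + 2×366 = 2557 days.
Total: 182 + 2557 + 223 = 2962 days.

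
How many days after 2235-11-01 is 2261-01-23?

9215

From November 1, 2235 to November 1, 2260: 25 years, of which 7 contain a Feb 29 — 18×365 + 7×366 = 9132 days.
November 2260: 30 − 1 = 29 days remain.
Then December (31): 31 days.
January 1–23, 2261: 23 days.
Residual: 83 days.
Total: 9215 days.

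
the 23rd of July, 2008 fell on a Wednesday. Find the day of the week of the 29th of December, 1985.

Count forward from the earlier date (December 29, 1985) to the later (July 23, 2008):
From December 29, 1985 to December 29, 2007: 22 years, of which 5 contain a Feb 29 — 17×365 + 5×366 = 8035 days.
(2000 is a leap year (divisible by 400).)
December 2007: 31 − 29 = 2 days remain.
Then January (31), February 2008 (29), March (31), April (30), May (31), June (30): 31 + 29 + 31 + 30 + 31 + 30 = 182 days.
July 1–23, 2008: 23 days.
Residual: 207 days.
Total: 8242 days.
8242 mod 7 = 3, so 3 days before Wednesday is Sunday.

Sunday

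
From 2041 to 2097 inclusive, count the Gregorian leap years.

Years divisible by 4: 2044, 2048, …, 2096 — 14 in all.
No century exceptions apply. Count: 14.

14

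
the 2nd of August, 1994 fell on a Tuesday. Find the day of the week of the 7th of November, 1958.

Count forward from the earlier date (November 7, 1958) to the later (August 2, 1994):
From November 7, 1958 to November 7, 1993: 35 years, of which 9 contain a Feb 29 — 26×365 + 9×366 = 12784 days.
November 1993: 30 − 7 = 23 days remain.
Then December (31), January (31), February 1994 (28), March (31), April (30), May (31), June (30), July (31): 31 + 31 + 28 + 31 + 30 + 31 + 30 + 31 = 243 days.
August 1–2, 1994: 2 days.
Residual: 268 days.
Total: 13052 days.
13052 mod 7 = 4, so 4 days before Tuesday is Friday.

Friday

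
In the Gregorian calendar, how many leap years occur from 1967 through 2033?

17

Years divisible by 4: 1968, 1972, …, 2032 — 17 in all.
2000 is divisible by 400, so still leap.
No century exceptions apply. Count: 17.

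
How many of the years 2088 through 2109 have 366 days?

Years divisible by 4 in [2088, 2109]: 2088, 2092, 2096, 2100, 2104, 2108.
Of these, 2100 is divisible by 100 but not 400, so not leap.
Leap years: 6 − 1 = 5.

5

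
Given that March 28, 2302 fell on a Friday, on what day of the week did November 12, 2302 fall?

Wednesday

March 2302: 31 − 28 = 3 days remain.
Then April (30), May (31), June (30), July (31), August (31), September (30), October (31): 30 + 31 + 30 + 31 + 31 + 30 + 31 = 214 days.
November 1–12, 2302: 12 days.
Total: 3 + 214 + 12 = 229 days.
229 mod 7 = 5, so 5 days after Friday is Wednesday.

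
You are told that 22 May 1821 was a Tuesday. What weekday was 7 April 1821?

Saturday

Count forward from the earlier date (April 7, 1821) to the later (May 22, 1821):
April 1821: 30 − 7 = 23 days remain.
May 1–22, 1821: 22 days.
Total: 23 + 22 = 45 days.
45 mod 7 = 3, so 3 days before Tuesday is Saturday.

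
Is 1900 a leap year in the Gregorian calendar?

No

1900 is not a leap year (divisible by 100 but not 400).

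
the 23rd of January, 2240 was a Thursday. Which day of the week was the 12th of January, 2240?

Count forward from the earlier date (January 12, 2240) to the later (January 23, 2240):
Within January 2240: 23 − 12 = 11 days.
11 mod 7 = 4, so 4 days before Thursday is Sunday.

Sunday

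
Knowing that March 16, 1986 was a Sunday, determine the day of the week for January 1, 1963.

Count forward from the earlier date (January 1, 1963) to the later (March 16, 1986):
Day-of-year of January 1, 1963: 1.
Day-of-year of March 16, 1986: 75.
1963 has 365 days, so 365 − 1 = 364 days remain in 1963.
Full years 1964–1985: 16 common + 6 leap = 16×365 + 6×366 = 8036 days.
Total: 364 + 8036 + 75 = 8475 days.
8475 mod 7 = 5, so 5 days before Sunday is Tuesday.

Tuesday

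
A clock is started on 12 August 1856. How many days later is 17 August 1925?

From August 12, 1856 to August 12, 1925: 69 years, of which 16 contain a Feb 29 — 53×365 + 16×366 = 25201 days.
(1900 is not a leap year (divisible by 100 but not 400).)
Within August 1925: 17 − 12 = 5 days.
Total: 25206 days.

25206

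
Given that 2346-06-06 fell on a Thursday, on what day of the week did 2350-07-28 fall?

Friday

Day-of-year of June 6, 2346: 157.
Day-of-year of July 28, 2350: 209.
2346 has 365 days, so 365 − 157 = 208 days remain in 2346.
Full years: 2347: 365; 2348: 366; 2349: 365. Sum = 1096.
Total: 208 + 1096 + 209 = 1513 days.
1513 mod 7 = 1, so 1 day after Thursday is Friday.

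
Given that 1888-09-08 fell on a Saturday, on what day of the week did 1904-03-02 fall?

From September 8, 1888 to September 8, 1903: 15 years, of which 2 contain a Feb 29 — 13×365 + 2×366 = 5477 days.
(1900 is not a leap year (divisible by 100 but not 400).)
September 1903: 30 − 8 = 22 days remain.
Then October (31), November (30), December (31), January (31), February 1904 (29): 31 + 30 + 31 + 31 + 29 = 152 days.
March 1–2, 1904: 2 days.
Residual: 176 days.
Total: 5653 days.
5653 mod 7 = 4, so 4 days after Saturday is Wednesday.

Wednesday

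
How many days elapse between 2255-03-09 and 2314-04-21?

21592

From March 9, 2255 to March 9, 2314: 59 years, of which 14 contain a Feb 29 — 45×365 + 14×366 = 21549 days.
(2300 is not a leap year (divisible by 100 but not 400).)
March 2314: 31 − 9 = 22 days remain.
April 1–21, 2314: 21 days.
Residual: 43 days.
Total: 21592 days.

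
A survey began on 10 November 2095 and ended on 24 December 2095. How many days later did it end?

November 2095: 30 − 10 = 20 days remain.
December 1–24, 2095: 24 days.
Total: 20 + 24 = 44 days.

44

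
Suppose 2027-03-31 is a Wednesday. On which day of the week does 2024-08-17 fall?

Saturday

Count forward from the earlier date (August 17, 2024) to the later (March 31, 2027):
Day-of-year of August 17, 2024: 230.
Day-of-year of March 31, 2027: 90.
2024 has 366 days, so 366 − 230 = 136 days remain in 2024.
Full years: 2025: 365; 2026: 365. Sum = 730.
Total: 136 + 730 + 90 = 956 days.
956 mod 7 = 4, so 4 days before Wednesday is Saturday.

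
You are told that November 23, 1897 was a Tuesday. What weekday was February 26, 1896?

Count forward from the earlier date (February 26, 1896) to the later (November 23, 1897):
February 26, 1896 → February 26, 1897: 366 days (1896 is a leap year).
February 1897: 28 − 26 = 2 days remain (1897 is not a leap year, so February has 28 days).
Then March (31), April (30), May (31), June (30), July (31), August (31), September (30), October (31): 31 + 30 + 31 + 30 + 31 + 31 + 30 + 31 = 245 days.
November 1–23, 1897: 23 days.
Residual: 270 days.
Total: 636 days.
636 mod 7 = 6, so 6 days before Tuesday is Wednesday.

Wednesday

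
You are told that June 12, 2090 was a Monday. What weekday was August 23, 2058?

Friday

Count forward from the earlier date (August 23, 2058) to the later (June 12, 2090):
From August 23, 2058 to August 23, 2089: 31 years, of which 8 contain a Feb 29 — 23×365 + 8×366 = 11323 days.
August 2089: 31 − 23 = 8 days remain.
Then 9 full months totalling 273 days.
June 1–12, 2090: 12 days.
Residual: 293 days.
Total: 11616 days.
11616 mod 7 = 3, so 3 days before Monday is Friday.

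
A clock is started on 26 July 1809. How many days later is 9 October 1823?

Day-of-year of July 26, 1809: 207.
Day-of-year of October 9, 1823: 282.
1809 has 365 days, so 365 − 207 = 158 days remain in 1809.
Full years 1810–1822: 10 common + 3 leap = 10×365 + 3×366 = 4748 days.
Total: 158 + 4748 + 282 = 5188 days.

5188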